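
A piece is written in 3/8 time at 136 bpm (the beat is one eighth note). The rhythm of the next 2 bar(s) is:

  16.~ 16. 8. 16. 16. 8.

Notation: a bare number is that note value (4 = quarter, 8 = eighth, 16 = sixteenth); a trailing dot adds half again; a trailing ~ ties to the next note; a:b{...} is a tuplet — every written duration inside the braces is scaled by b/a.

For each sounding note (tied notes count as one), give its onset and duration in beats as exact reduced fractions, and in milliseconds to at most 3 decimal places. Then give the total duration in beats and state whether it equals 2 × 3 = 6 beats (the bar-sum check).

1) 0.0ms=0b +661.765ms=3/2b
2) 661.765ms=3/2b +661.765ms=3/2b
3) 1323.529ms=3b +330.882ms=3/4b
4) 1654.412ms=15/4b +330.882ms=3/4b
5) 1985.294ms=9/2b +661.765ms=3/2b
Σ=6b of 6 (136bpm 3/8) — PASS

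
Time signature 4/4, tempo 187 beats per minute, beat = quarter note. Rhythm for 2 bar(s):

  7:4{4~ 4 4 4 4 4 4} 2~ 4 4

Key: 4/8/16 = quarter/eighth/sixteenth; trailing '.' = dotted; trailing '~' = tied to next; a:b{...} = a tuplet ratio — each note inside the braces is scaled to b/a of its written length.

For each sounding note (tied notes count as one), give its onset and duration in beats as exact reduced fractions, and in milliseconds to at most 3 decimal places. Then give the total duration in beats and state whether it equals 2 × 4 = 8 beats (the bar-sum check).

1) 0.0ms=0b +366.692ms=8/7b
2) 366.692ms=8/7b +183.346ms=4/7b
3) 550.038ms=12/7b +183.346ms=4/7b
4) 733.384ms=16/7b +183.346ms=4/7b
5) 916.73ms=20/7b +183.346ms=4/7b
6) 1100.076ms=24/7b +183.346ms=4/7b
7) 1283.422ms=4b +962.567ms=3b
8) 2245.989ms=7b +320.856ms=1b
Σ=8b of 8 (187bpm 4/4) — PASS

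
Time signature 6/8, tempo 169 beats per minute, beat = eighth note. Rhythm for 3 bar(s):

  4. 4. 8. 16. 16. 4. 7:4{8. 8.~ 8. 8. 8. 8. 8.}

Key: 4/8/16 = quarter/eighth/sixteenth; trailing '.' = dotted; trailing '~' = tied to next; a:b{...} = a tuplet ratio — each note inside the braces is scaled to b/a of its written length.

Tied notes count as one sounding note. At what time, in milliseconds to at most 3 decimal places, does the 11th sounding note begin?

note 11 onset = 114/7b = 5781.91ms

1. 0.0ms @ 0 + 1065.089ms (3)
2. 1065.089ms @ 3 + 1065.089ms (3)
3. 2130.178ms @ 6 + 532.544ms (3/2)
4. 2662.722ms @ 15/2 + 266.272ms (3/4)
5. 2928.994ms @ 33/4 + 266.272ms (3/4)
6. 3195.266ms @ 9 + 1065.089ms (3)
7. 4260.355ms @ 12 + 304.311ms (6/7)
8. 4564.666ms @ 90/7 + 608.622ms (12/7)
9. 5173.288ms @ 102/7 + 304.311ms (6/7)
10. 5477.599ms @ 108/7 + 304.311ms (6/7)
11. 5781.91ms @ 114/7 + 304.311ms (6/7)
12. 6086.221ms @ 120/7 + 304.311ms (6/7)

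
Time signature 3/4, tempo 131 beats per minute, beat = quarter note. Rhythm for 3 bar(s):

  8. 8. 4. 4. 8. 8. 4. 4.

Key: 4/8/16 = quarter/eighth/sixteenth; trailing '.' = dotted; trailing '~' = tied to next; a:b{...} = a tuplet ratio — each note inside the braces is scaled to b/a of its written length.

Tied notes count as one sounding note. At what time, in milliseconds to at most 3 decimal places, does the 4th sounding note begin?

note 4 onset = 3b = 1374.046ms

1. 0.0ms @ 0 + 343.511ms (3/4)
2. 343.511ms @ 3/4 + 343.511ms (3/4)
3. 687.023ms @ 3/2 + 687.023ms (3/2)
4. 1374.046ms @ 3 + 687.023ms (3/2)
5. 2061.069ms @ 9/2 + 343.511ms (3/4)
6. 2404.58ms @ 21/4 + 343.511ms (3/4)
7. 2748.092ms @ 6 + 687.023ms (3/2)
8. 3435.115ms @ 15/2 + 687.023ms (3/2)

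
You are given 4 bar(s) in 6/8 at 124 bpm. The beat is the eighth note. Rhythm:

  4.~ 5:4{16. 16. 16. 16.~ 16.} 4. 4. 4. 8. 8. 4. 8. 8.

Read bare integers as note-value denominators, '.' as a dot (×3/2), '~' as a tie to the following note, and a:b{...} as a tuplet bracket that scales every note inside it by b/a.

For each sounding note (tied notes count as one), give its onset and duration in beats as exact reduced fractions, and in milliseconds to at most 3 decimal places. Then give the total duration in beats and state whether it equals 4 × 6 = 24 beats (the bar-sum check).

1) 0.0ms=0b +1741.935ms=18/5b
2) 1741.935ms=18/5b +290.323ms=3/5b
3) 2032.258ms=21/5b +290.323ms=3/5b
4) 2322.581ms=24/5b +580.645ms=6/5b
5) 2903.226ms=6b +1451.613ms=3b
6) 4354.839ms=9b +1451.613ms=3b
7) 5806.452ms=12b +1451.613ms=3b
8) 7258.065ms=15b +725.806ms=3/2b
9) 7983.871ms=33/2b +725.806ms=3/2b
10) 8709.677ms=18b +1451.613ms=3b
11) 10161.29ms=21b +725.806ms=3/2b
12) 10887.097ms=45/2b +725.806ms=3/2b
Σ=24b of 24 (124bpm 6/8) — PASS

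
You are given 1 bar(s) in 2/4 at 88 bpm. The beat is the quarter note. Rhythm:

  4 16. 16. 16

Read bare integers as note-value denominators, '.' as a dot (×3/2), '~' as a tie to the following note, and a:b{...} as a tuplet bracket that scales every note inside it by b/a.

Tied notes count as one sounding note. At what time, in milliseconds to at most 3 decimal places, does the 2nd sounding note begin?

note 2 onset = 1b = 681.818ms

1. 0.0ms @ 0 + 681.818ms (1)
2. 681.818ms @ 1 + 255.682ms (3/8)
3. 937.5ms @ 11/8 + 255.682ms (3/8)
4. 1193.182ms @ 7/4 + 170.455ms (1/4)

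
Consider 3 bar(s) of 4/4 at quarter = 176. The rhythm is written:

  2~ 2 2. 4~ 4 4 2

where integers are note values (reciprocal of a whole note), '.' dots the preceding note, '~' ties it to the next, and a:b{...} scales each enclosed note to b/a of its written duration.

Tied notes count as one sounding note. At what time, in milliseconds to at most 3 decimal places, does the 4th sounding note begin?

note 4 onset = 9b = 3068.182ms

1. 0.0ms @ 0 + 1363.636ms (4)
2. 1363.636ms @ 4 + 1022.727ms (3)
3. 2386.364ms @ 7 + 681.818ms (2)
4. 3068.182ms @ 9 + 340.909ms (1)
5. 3409.091ms @ 10 + 681.818ms (2)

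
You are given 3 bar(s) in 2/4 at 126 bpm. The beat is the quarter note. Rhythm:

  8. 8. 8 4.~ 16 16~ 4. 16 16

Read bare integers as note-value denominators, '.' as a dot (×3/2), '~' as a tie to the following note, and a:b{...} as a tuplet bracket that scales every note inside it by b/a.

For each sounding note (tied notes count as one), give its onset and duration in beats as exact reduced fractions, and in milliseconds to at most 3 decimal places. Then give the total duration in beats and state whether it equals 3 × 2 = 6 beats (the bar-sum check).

1) 0.0ms=0b +357.143ms=3/4b
2) 357.143ms=3/4b +357.143ms=3/4b
3) 714.286ms=3/2b +238.095ms=1/2b
4) 952.381ms=2b +833.333ms=7/4b
5) 1785.714ms=15/4b +833.333ms=7/4b
6) 2619.048ms=11/2b +119.048ms=1/4b
7) 2738.095ms=23/4b +119.048ms=1/4b
Σ=6b of 6 (126bpm 2/4) — PASS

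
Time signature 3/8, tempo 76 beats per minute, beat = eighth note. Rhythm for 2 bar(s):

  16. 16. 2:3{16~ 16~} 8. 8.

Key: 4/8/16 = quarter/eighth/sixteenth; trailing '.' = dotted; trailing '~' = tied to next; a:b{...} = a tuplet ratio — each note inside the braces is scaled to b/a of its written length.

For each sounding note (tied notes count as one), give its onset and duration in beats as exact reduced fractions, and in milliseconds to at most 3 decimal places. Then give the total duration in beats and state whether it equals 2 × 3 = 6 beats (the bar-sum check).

1) 0.0ms=0b +592.105ms=3/4b
2) 592.105ms=3/4b +592.105ms=3/4b
3) 1184.211ms=3/2b +2368.421ms=3b
4) 3552.632ms=9/2b +1184.211ms=3/2b
Σ=6b of 6 (76bpm 3/8) — PASS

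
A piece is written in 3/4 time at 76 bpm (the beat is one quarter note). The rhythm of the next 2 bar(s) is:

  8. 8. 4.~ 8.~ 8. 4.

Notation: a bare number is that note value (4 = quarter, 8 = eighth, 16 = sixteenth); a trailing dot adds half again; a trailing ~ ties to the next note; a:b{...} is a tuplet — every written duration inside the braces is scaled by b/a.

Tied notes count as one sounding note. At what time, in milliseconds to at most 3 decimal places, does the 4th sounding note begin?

note 4 onset = 9/2b = 3552.632ms

1. 0.0ms @ 0 + 592.105ms (3/4)
2. 592.105ms @ 3/4 + 592.105ms (3/4)
3. 1184.211ms @ 3/2 + 2368.421ms (3)
4. 3552.632ms @ 9/2 + 1184.211ms (3/2)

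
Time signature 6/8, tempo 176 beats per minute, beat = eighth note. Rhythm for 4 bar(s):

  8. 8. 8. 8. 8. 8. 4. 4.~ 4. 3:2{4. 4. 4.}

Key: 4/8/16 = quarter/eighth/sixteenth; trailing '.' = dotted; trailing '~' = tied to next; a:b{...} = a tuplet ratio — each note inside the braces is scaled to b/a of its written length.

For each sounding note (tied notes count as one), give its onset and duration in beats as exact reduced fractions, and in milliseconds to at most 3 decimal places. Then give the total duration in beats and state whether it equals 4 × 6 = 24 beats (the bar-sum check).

1) 0.0ms=0b +511.364ms=3/2b
2) 511.364ms=3/2b +511.364ms=3/2b
3) 1022.727ms=3b +511.364ms=3/2b
4) 1534.091ms=9/2b +511.364ms=3/2b
5) 2045.455ms=6b +511.364ms=3/2b
6) 2556.818ms=15/2b +511.364ms=3/2b
7) 3068.182ms=9b +1022.727ms=3b
8) 4090.909ms=12b +2045.455ms=6b
9) 6136.364ms=18b +681.818ms=2b
10) 6818.182ms=20b +681.818ms=2b
11) 7500.0ms=22b +681.818ms=2b
Σ=24b of 24 (176bpm 6/8) — PASS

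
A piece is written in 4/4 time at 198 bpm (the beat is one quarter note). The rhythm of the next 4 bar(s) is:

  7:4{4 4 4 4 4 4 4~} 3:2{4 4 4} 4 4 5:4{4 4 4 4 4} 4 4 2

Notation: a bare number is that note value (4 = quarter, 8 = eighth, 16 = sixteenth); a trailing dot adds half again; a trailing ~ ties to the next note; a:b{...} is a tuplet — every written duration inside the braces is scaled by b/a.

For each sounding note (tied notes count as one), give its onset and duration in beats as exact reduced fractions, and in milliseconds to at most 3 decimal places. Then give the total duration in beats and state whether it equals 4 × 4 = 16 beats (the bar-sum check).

1) 0.0ms=0b +173.16ms=4/7b
2) 173.16ms=4/7b +173.16ms=4/7b
3) 346.32ms=8/7b +173.16ms=4/7b
4) 519.481ms=12/7b +173.16ms=4/7b
5) 692.641ms=16/7b +173.16ms=4/7b
6) 865.801ms=20/7b +173.16ms=4/7b
7) 1038.961ms=24/7b +375.18ms=26/21b
8) 1414.141ms=14/3b +202.02ms=2/3b
9) 1616.162ms=16/3b +202.02ms=2/3b
10) 1818.182ms=6b +303.03ms=1b
11) 2121.212ms=7b +303.03ms=1b
12) 2424.242ms=8b +242.424ms=4/5b
13) 2666.667ms=44/5b +242.424ms=4/5b
14) 2909.091ms=48/5b +242.424ms=4/5b
15) 3151.515ms=52/5b +242.424ms=4/5b
16) 3393.939ms=56/5b +242.424ms=4/5b
17) 3636.364ms=12b +303.03ms=1b
18) 3939.394ms=13b +303.03ms=1b
19) 4242.424ms=14b +606.061ms=2b
Σ=16b of 16 (198bpm 4/4) — PASS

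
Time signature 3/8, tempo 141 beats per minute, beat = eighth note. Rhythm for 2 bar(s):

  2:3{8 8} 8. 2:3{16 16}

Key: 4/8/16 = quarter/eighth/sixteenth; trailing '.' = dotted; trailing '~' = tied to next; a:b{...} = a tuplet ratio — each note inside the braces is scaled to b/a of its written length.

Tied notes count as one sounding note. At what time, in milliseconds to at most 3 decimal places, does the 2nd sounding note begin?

1. 0.0ms @ 0 + 638.298ms (3/2)
2. 638.298ms @ 3/2 + 638.298ms (3/2)
3. 1276.596ms @ 3 + 638.298ms (3/2)
4. 1914.894ms @ 9/2 + 319.149ms (3/4)
5. 2234.043ms @ 21/4 + 319.149ms (3/4)

note 2 onset = 3/2b = 638.298ms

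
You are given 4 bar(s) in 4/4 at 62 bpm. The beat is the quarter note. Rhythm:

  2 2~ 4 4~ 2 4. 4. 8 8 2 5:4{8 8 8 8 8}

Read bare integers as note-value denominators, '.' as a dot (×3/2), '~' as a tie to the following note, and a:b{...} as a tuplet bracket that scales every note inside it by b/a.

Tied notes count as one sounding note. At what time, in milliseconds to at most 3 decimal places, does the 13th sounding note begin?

note 13 onset = 78/5b = 15096.774ms

1. 0.0ms @ 0 + 1935.484ms (2)
2. 1935.484ms @ 2 + 2903.226ms (3)
3. 4838.71ms @ 5 + 2903.226ms (3)
4. 7741.935ms @ 8 + 1451.613ms (3/2)
5. 9193.548ms @ 19/2 + 1451.613ms (3/2)
6. 10645.161ms @ 11 + 483.871ms (1/2)
7. 11129.032ms @ 23/2 + 483.871ms (1/2)
8. 11612.903ms @ 12 + 1935.484ms (2)
9. 13548.387ms @ 14 + 387.097ms (2/5)
10. 13935.484ms @ 72/5 + 387.097ms (2/5)
11. 14322.581ms @ 74/5 + 387.097ms (2/5)
12. 14709.677ms @ 76/5 + 387.097ms (2/5)
13. 15096.774ms @ 78/5 + 387.097ms (2/5)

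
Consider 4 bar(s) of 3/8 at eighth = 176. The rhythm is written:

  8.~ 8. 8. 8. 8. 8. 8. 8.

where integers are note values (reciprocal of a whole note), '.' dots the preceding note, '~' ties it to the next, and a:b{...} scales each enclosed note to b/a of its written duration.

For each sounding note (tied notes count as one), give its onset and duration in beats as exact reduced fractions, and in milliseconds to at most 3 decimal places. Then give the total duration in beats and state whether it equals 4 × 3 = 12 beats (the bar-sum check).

1) 0.0ms=0b +1022.727ms=3b
2) 1022.727ms=3b +511.364ms=3/2b
3) 1534.091ms=9/2b +511.364ms=3/2b
4) 2045.455ms=6b +511.364ms=3/2b
5) 2556.818ms=15/2b +511.364ms=3/2b
6) 3068.182ms=9b +511.364ms=3/2b
7) 3579.545ms=21/2b +511.364ms=3/2b
Σ=12b of 12 (176bpm 3/8) — PASS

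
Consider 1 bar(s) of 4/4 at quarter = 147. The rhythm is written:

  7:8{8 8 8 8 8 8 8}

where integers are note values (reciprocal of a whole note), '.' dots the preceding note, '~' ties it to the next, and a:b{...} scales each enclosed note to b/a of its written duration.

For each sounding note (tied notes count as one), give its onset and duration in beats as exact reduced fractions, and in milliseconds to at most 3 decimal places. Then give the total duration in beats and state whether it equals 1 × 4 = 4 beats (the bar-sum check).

1) 0.0ms=0b +233.236ms=4/7b
2) 233.236ms=4/7b +233.236ms=4/7b
3) 466.472ms=8/7b +233.236ms=4/7b
4) 699.708ms=12/7b +233.236ms=4/7b
5) 932.945ms=16/7b +233.236ms=4/7b
6) 1166.181ms=20/7b +233.236ms=4/7b
7) 1399.417ms=24/7b +233.236ms=4/7b
Σ=4b of 4 (147bpm 4/4) — PASS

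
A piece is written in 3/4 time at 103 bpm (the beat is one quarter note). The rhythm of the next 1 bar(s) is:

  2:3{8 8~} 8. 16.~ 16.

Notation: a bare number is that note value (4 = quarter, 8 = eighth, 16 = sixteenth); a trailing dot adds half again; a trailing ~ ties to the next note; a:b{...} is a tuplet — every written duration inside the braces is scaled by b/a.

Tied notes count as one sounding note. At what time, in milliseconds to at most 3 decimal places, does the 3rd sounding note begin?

1. 0.0ms @ 0 + 436.893ms (3/4)
2. 436.893ms @ 3/4 + 873.786ms (3/2)
3. 1310.68ms @ 9/4 + 436.893ms (3/4)

note 3 onset = 9/4b = 1310.68ms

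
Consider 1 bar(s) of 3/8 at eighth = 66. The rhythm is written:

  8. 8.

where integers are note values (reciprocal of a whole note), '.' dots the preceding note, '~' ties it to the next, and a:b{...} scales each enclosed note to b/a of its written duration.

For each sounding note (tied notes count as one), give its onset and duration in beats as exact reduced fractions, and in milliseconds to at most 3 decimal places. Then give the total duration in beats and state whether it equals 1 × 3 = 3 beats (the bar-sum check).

1) 0.0ms=0b +1363.636ms=3/2b
2) 1363.636ms=3/2b +1363.636ms=3/2b
Σ=3b of 3 (66bpm 3/8) — PASS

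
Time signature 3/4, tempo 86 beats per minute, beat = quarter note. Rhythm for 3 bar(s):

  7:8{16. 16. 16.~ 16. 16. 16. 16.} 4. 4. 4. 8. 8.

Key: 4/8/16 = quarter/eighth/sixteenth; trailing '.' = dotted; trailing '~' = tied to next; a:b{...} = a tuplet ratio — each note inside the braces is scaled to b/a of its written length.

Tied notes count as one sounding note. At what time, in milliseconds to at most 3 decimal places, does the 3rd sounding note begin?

1. 0.0ms @ 0 + 299.003ms (3/7)
2. 299.003ms @ 3/7 + 299.003ms (3/7)
3. 598.007ms @ 6/7 + 598.007ms (6/7)
4. 1196.013ms @ 12/7 + 299.003ms (3/7)
5. 1495.017ms @ 15/7 + 299.003ms (3/7)
6. 1794.02ms @ 18/7 + 299.003ms (3/7)
7. 2093.023ms @ 3 + 1046.512ms (3/2)
8. 3139.535ms @ 9/2 + 1046.512ms (3/2)
9. 4186.047ms @ 6 + 1046.512ms (3/2)
10. 5232.558ms @ 15/2 + 523.256ms (3/4)
11. 5755.814ms @ 33/4 + 523.256ms (3/4)

note 3 onset = 6/7b = 598.007ms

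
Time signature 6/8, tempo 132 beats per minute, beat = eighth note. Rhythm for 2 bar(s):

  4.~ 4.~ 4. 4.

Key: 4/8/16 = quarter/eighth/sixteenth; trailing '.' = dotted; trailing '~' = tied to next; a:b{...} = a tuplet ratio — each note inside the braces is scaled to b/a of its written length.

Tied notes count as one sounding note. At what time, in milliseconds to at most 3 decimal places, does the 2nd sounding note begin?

note 2 onset = 9b = 4090.909ms

1. 0.0ms @ 0 + 4090.909ms (9)
2. 4090.909ms @ 9 + 1363.636ms (3)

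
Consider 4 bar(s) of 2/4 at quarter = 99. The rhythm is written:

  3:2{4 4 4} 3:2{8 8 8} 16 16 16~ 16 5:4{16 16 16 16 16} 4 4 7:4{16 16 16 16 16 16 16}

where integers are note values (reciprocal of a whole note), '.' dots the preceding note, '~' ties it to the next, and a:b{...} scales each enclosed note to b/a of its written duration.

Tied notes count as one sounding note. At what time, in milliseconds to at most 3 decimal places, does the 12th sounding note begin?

1. 0.0ms @ 0 + 404.04ms (2/3)
2. 404.04ms @ 2/3 + 404.04ms (2/3)
3. 808.081ms @ 4/3 + 404.04ms (2/3)
4. 1212.121ms @ 2 + 202.02ms (1/3)
5. 1414.141ms @ 7/3 + 202.02ms (1/3)
6. 1616.162ms @ 8/3 + 202.02ms (1/3)
7. 1818.182ms @ 3 + 151.515ms (1/4)
8. 1969.697ms @ 13/4 + 151.515ms (1/4)
9. 2121.212ms @ 7/2 + 303.03ms (1/2)
10. 2424.242ms @ 4 + 121.212ms (1/5)
11. 2545.455ms @ 21/5 + 121.212ms (1/5)
12. 2666.667ms @ 22/5 + 121.212ms (1/5)
13. 2787.879ms @ 23/5 + 121.212ms (1/5)
14. 2909.091ms @ 24/5 + 121.212ms (1/5)
15. 3030.303ms @ 5 + 606.061ms (1)
16. 3636.364ms @ 6 + 606.061ms (1)
17. 4242.424ms @ 7 + 86.58ms (1/7)
18. 4329.004ms @ 50/7 + 86.58ms (1/7)
19. 4415.584ms @ 51/7 + 86.58ms (1/7)
20. 4502.165ms @ 52/7 + 86.58ms (1/7)
21. 4588.745ms @ 53/7 + 86.58ms (1/7)
22. 4675.325ms @ 54/7 + 86.58ms (1/7)
23. 4761.905ms @ 55/7 + 86.58ms (1/7)

note 12 onset = 22/5b = 2666.667ms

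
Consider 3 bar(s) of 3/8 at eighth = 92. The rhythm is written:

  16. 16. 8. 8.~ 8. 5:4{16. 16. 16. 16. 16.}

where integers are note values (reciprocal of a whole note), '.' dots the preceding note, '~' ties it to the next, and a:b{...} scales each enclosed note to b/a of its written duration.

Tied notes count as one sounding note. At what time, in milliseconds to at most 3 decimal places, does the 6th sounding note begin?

1. 0.0ms @ 0 + 489.13ms (3/4)
2. 489.13ms @ 3/4 + 489.13ms (3/4)
3. 978.261ms @ 3/2 + 978.261ms (3/2)
4. 1956.522ms @ 3 + 1956.522ms (3)
5. 3913.043ms @ 6 + 391.304ms (3/5)
6. 4304.348ms @ 33/5 + 391.304ms (3/5)
7. 4695.652ms @ 36/5 + 391.304ms (3/5)
8. 5086.957ms @ 39/5 + 391.304ms (3/5)
9. 5478.261ms @ 42/5 + 391.304ms (3/5)

note 6 onset = 33/5b = 4304.348ms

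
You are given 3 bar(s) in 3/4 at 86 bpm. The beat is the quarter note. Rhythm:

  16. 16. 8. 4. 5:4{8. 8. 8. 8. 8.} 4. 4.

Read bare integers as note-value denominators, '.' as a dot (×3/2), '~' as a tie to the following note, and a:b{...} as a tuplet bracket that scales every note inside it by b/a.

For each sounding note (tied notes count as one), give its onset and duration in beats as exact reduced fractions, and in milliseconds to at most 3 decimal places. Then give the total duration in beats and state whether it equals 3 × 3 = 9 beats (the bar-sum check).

1) 0.0ms=0b +261.628ms=3/8b
2) 261.628ms=3/8b +261.628ms=3/8b
3) 523.256ms=3/4b +523.256ms=3/4b
4) 1046.512ms=3/2b +1046.512ms=3/2b
5) 2093.023ms=3b +418.605ms=3/5b
6) 2511.628ms=18/5b +418.605ms=3/5b
7) 2930.233ms=21/5b +418.605ms=3/5b
8) 3348.837ms=24/5b +418.605ms=3/5b
9) 3767.442ms=27/5b +418.605ms=3/5b
10) 4186.047ms=6b +1046.512ms=3/2b
11) 5232.558ms=15/2b +1046.512ms=3/2b
Σ=9b of 9 (86bpm 3/4) — PASS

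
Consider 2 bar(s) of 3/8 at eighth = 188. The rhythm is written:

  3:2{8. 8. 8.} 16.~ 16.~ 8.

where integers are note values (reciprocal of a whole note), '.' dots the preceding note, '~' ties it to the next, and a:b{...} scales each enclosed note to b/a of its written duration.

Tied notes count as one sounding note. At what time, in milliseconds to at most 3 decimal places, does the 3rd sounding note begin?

note 3 onset = 2b = 638.298ms

1. 0.0ms @ 0 + 319.149ms (1)
2. 319.149ms @ 1 + 319.149ms (1)
3. 638.298ms @ 2 + 319.149ms (1)
4. 957.447ms @ 3 + 957.447ms (3)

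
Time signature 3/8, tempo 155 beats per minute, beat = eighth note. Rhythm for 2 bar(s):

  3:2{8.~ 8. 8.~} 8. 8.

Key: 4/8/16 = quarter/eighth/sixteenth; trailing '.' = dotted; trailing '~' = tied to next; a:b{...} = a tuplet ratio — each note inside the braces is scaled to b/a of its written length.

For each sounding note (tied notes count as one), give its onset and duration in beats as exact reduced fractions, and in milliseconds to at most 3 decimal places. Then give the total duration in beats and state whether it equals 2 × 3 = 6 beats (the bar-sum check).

1) 0.0ms=0b +774.194ms=2b
2) 774.194ms=2b +967.742ms=5/2b
3) 1741.935ms=9/2b +580.645ms=3/2b
Σ=6b of 6 (155bpm 3/8) — PASS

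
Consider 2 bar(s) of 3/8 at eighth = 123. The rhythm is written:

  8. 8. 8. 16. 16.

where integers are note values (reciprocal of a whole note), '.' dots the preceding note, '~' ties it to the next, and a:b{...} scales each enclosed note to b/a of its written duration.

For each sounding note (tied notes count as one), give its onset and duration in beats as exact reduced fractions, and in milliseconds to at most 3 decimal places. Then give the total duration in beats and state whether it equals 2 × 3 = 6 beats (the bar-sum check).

1) 0.0ms=0b +731.707ms=3/2b
2) 731.707ms=3/2b +731.707ms=3/2b
3) 1463.415ms=3b +731.707ms=3/2b
4) 2195.122ms=9/2b +365.854ms=3/4b
5) 2560.976ms=21/4b +365.854ms=3/4b
Σ=6b of 6 (123bpm 3/8) — PASS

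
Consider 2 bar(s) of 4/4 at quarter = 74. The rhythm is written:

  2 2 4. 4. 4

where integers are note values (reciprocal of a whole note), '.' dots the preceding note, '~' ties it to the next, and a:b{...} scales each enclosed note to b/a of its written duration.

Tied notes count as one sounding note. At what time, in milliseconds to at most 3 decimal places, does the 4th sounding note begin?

note 4 onset = 11/2b = 4459.459ms

1. 0.0ms @ 0 + 1621.622ms (2)
2. 1621.622ms @ 2 + 1621.622ms (2)
3. 3243.243ms @ 4 + 1216.216ms (3/2)
4. 4459.459ms @ 11/2 + 1216.216ms (3/2)
5. 5675.676ms @ 7 + 810.811ms (1)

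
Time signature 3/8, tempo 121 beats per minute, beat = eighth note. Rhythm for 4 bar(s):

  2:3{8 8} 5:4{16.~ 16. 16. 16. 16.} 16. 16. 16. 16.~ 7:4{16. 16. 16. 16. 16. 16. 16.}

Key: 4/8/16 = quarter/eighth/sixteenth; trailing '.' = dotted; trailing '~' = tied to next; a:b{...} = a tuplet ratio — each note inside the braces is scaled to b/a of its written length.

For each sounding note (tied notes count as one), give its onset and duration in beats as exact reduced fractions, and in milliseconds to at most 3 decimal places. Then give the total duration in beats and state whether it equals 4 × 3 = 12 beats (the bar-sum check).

1) 0.0ms=0b +743.802ms=3/2b
2) 743.802ms=3/2b +743.802ms=3/2b
3) 1487.603ms=3b +595.041ms=6/5b
4) 2082.645ms=21/5b +297.521ms=3/5b
5) 2380.165ms=24/5b +297.521ms=3/5b
6) 2677.686ms=27/5b +297.521ms=3/5b
7) 2975.207ms=6b +371.901ms=3/4b
8) 3347.107ms=27/4b +371.901ms=3/4b
9) 3719.008ms=15/2b +371.901ms=3/4b
10) 4090.909ms=33/4b +584.416ms=33/28b
11) 4675.325ms=66/7b +212.515ms=3/7b
12) 4887.839ms=69/7b +212.515ms=3/7b
13) 5100.354ms=72/7b +212.515ms=3/7b
14) 5312.869ms=75/7b +212.515ms=3/7b
15) 5525.384ms=78/7b +212.515ms=3/7b
16) 5737.898ms=81/7b +212.515ms=3/7b
Σ=12b of 12 (121bpm 3/8) — PASS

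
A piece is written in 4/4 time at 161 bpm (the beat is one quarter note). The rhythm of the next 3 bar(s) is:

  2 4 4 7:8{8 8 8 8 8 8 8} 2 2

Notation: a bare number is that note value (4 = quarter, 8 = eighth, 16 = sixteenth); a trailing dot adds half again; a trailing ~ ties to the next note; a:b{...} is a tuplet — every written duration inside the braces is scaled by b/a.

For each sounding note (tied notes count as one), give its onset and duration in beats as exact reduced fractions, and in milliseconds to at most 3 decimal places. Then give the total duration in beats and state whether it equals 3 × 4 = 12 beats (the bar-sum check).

1) 0.0ms=0b +745.342ms=2b
2) 745.342ms=2b +372.671ms=1b
3) 1118.012ms=3b +372.671ms=1b
4) 1490.683ms=4b +212.955ms=4/7b
5) 1703.638ms=32/7b +212.955ms=4/7b
6) 1916.593ms=36/7b +212.955ms=4/7b
7) 2129.547ms=40/7b +212.955ms=4/7b
8) 2342.502ms=44/7b +212.955ms=4/7b
9) 2555.457ms=48/7b +212.955ms=4/7b
10) 2768.412ms=52/7b +212.955ms=4/7b
11) 2981.366ms=8b +745.342ms=2b
12) 3726.708ms=10b +745.342ms=2b
Σ=12b of 12 (161bpm 4/4) — PASS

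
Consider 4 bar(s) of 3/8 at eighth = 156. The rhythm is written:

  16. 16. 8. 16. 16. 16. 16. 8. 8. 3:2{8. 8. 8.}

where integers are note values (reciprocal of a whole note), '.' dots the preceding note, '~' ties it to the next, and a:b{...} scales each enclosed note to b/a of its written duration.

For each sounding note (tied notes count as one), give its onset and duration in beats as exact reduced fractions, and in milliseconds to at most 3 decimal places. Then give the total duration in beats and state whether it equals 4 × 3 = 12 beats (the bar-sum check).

1) 0.0ms=0b +288.462ms=3/4b
2) 288.462ms=3/4b +288.462ms=3/4b
3) 576.923ms=3/2b +576.923ms=3/2b
4) 1153.846ms=3b +288.462ms=3/4b
5) 1442.308ms=15/4b +288.462ms=3/4b
6) 1730.769ms=9/2b +288.462ms=3/4b
7) 2019.231ms=21/4b +288.462ms=3/4b
8) 2307.692ms=6b +576.923ms=3/2b
9) 2884.615ms=15/2b +576.923ms=3/2b
10) 3461.538ms=9b +384.615ms=1b
11) 3846.154ms=10b +384.615ms=1b
12) 4230.769ms=11b +384.615ms=1b
Σ=12b of 12 (156bpm 3/8) — PASS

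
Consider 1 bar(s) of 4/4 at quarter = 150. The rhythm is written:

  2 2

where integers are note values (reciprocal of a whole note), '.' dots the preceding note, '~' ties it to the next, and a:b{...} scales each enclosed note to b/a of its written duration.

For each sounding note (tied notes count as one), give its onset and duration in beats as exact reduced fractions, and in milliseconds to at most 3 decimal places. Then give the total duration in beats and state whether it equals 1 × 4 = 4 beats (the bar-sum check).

1) 0.0ms=0b +800.0ms=2b
2) 800.0ms=2b +800.0ms=2b
Σ=4b of 4 (150bpm 4/4) — PASS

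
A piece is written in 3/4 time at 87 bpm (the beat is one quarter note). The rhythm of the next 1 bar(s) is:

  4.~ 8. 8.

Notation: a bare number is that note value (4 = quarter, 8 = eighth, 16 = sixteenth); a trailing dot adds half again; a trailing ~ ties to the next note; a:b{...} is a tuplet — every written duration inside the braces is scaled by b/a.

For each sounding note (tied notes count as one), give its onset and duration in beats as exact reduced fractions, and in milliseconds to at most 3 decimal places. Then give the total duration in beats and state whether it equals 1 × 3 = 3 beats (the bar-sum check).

1) 0.0ms=0b +1551.724ms=9/4b
2) 1551.724ms=9/4b +517.241ms=3/4b
Σ=3b of 3 (87bpm 3/4) — PASS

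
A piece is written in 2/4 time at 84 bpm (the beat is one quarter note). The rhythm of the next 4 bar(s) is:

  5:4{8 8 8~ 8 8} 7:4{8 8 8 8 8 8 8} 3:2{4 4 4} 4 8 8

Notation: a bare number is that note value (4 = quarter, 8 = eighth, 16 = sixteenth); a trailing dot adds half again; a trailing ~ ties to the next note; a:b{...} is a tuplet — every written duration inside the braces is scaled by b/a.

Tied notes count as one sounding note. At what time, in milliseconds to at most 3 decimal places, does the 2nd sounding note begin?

note 2 onset = 2/5b = 285.714ms

1. 0.0ms @ 0 + 285.714ms (2/5)
2. 285.714ms @ 2/5 + 285.714ms (2/5)
3. 571.429ms @ 4/5 + 571.429ms (4/5)
4. 1142.857ms @ 8/5 + 285.714ms (2/5)
5. 1428.571ms @ 2 + 204.082ms (2/7)
6. 1632.653ms @ 16/7 + 204.082ms (2/7)
7. 1836.735ms @ 18/7 + 204.082ms (2/7)
8. 2040.816ms @ 20/7 + 204.082ms (2/7)
9. 2244.898ms @ 22/7 + 204.082ms (2/7)
10. 2448.98ms @ 24/7 + 204.082ms (2/7)
11. 2653.061ms @ 26/7 + 204.082ms (2/7)
12. 2857.143ms @ 4 + 476.19ms (2/3)
13. 3333.333ms @ 14/3 + 476.19ms (2/3)
14. 3809.524ms @ 16/3 + 476.19ms (2/3)
15. 4285.714ms @ 6 + 714.286ms (1)
16. 5000.0ms @ 7 + 357.143ms (1/2)
17. 5357.143ms @ 15/2 + 357.143ms (1/2)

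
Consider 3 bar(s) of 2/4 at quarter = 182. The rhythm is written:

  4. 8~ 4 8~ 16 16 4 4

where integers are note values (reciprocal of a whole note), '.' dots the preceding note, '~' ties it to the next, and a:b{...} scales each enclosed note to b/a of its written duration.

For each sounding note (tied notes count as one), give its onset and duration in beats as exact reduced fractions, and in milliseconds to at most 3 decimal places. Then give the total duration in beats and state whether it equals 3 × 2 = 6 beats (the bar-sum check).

1) 0.0ms=0b +494.505ms=3/2b
2) 494.505ms=3/2b +494.505ms=3/2b
3) 989.011ms=3b +247.253ms=3/4b
4) 1236.264ms=15/4b +82.418ms=1/4b
5) 1318.681ms=4b +329.67ms=1b
6) 1648.352ms=5b +329.67ms=1b
Σ=6b of 6 (182bpm 2/4) — PASS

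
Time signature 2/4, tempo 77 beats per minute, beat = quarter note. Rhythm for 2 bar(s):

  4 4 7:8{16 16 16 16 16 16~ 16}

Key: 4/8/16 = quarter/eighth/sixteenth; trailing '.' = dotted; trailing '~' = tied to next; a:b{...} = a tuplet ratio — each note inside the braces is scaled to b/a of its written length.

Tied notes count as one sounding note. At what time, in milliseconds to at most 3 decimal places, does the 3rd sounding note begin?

1. 0.0ms @ 0 + 779.221ms (1)
2. 779.221ms @ 1 + 779.221ms (1)
3. 1558.442ms @ 2 + 222.635ms (2/7)
4. 1781.076ms @ 16/7 + 222.635ms (2/7)
5. 2003.711ms @ 18/7 + 222.635ms (2/7)
6. 2226.345ms @ 20/7 + 222.635ms (2/7)
7. 2448.98ms @ 22/7 + 222.635ms (2/7)
8. 2671.614ms @ 24/7 + 445.269ms (4/7)

note 3 onset = 2b = 1558.442ms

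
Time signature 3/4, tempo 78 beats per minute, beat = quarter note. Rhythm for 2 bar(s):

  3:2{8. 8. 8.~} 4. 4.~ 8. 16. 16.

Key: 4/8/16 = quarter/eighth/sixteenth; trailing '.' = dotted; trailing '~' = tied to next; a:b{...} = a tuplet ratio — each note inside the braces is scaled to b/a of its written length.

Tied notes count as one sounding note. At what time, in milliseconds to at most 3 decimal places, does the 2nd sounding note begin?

1. 0.0ms @ 0 + 384.615ms (1/2)
2. 384.615ms @ 1/2 + 384.615ms (1/2)
3. 769.231ms @ 1 + 1538.462ms (2)
4. 2307.692ms @ 3 + 1730.769ms (9/4)
5. 4038.462ms @ 21/4 + 288.462ms (3/8)
6. 4326.923ms @ 45/8 + 288.462ms (3/8)

note 2 onset = 1/2b = 384.615ms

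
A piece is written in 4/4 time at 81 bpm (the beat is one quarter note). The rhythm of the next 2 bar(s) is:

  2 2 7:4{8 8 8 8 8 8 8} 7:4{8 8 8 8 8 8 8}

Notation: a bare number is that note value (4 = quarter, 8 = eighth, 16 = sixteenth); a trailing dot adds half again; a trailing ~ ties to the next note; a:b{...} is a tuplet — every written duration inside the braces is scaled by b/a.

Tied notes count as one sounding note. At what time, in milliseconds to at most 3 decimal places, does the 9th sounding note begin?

note 9 onset = 40/7b = 4232.804ms

1. 0.0ms @ 0 + 1481.481ms (2)
2. 1481.481ms @ 2 + 1481.481ms (2)
3. 2962.963ms @ 4 + 211.64ms (2/7)
4. 3174.603ms @ 30/7 + 211.64ms (2/7)
5. 3386.243ms @ 32/7 + 211.64ms (2/7)
6. 3597.884ms @ 34/7 + 211.64ms (2/7)
7. 3809.524ms @ 36/7 + 211.64ms (2/7)
8. 4021.164ms @ 38/7 + 211.64ms (2/7)
9. 4232.804ms @ 40/7 + 211.64ms (2/7)
10. 4444.444ms @ 6 + 211.64ms (2/7)
11. 4656.085ms @ 44/7 + 211.64ms (2/7)
12. 4867.725ms @ 46/7 + 211.64ms (2/7)
13. 5079.365ms @ 48/7 + 211.64ms (2/7)
14. 5291.005ms @ 50/7 + 211.64ms (2/7)
15. 5502.646ms @ 52/7 + 211.64ms (2/7)
16. 5714.286ms @ 54/7 + 211.64ms (2/7)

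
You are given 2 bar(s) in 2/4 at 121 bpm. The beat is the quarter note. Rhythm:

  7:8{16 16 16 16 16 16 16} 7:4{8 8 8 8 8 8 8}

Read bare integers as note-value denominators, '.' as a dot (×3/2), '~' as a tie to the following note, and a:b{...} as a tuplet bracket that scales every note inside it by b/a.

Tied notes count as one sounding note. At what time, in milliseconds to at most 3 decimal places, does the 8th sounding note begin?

note 8 onset = 2b = 991.736ms

1. 0.0ms @ 0 + 141.677ms (2/7)
2. 141.677ms @ 2/7 + 141.677ms (2/7)
3. 283.353ms @ 4/7 + 141.677ms (2/7)
4. 425.03ms @ 6/7 + 141.677ms (2/7)
5. 566.706ms @ 8/7 + 141.677ms (2/7)
6. 708.383ms @ 10/7 + 141.677ms (2/7)
7. 850.059ms @ 12/7 + 141.677ms (2/7)
8. 991.736ms @ 2 + 141.677ms (2/7)
9. 1133.412ms @ 16/7 + 141.677ms (2/7)
10. 1275.089ms @ 18/7 + 141.677ms (2/7)
11. 1416.765ms @ 20/7 + 141.677ms (2/7)
12. 1558.442ms @ 22/7 + 141.677ms (2/7)
13. 1700.118ms @ 24/7 + 141.677ms (2/7)
14. 1841.795ms @ 26/7 + 141.677ms (2/7)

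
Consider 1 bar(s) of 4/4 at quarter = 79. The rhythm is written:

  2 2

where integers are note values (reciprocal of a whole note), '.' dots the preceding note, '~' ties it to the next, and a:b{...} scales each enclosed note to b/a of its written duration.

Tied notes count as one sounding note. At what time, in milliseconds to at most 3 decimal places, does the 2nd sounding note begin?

note 2 onset = 2b = 1518.987ms

1. 0.0ms @ 0 + 1518.987ms (2)
2. 1518.987ms @ 2 + 1518.987ms (2)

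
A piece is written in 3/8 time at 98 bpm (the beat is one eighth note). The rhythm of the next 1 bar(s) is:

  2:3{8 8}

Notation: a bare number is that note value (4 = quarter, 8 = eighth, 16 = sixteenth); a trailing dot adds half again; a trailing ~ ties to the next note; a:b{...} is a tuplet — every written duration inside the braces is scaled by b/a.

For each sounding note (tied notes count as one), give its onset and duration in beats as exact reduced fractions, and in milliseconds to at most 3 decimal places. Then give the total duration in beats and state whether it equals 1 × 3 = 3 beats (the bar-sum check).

1) 0.0ms=0b +918.367ms=3/2b
2) 918.367ms=3/2b +918.367ms=3/2b
Σ=3b of 3 (98bpm 3/8) — PASS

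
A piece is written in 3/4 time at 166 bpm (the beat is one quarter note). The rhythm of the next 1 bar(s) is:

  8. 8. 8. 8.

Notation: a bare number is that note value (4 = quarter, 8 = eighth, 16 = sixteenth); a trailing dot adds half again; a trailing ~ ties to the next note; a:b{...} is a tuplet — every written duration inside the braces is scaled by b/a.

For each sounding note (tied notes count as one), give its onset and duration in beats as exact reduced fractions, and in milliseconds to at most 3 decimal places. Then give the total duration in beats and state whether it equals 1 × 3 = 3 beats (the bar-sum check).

1) 0.0ms=0b +271.084ms=3/4b
2) 271.084ms=3/4b +271.084ms=3/4b
3) 542.169ms=3/2b +271.084ms=3/4b
4) 813.253ms=9/4b +271.084ms=3/4b
Σ=3b of 3 (166bpm 3/4) — PASS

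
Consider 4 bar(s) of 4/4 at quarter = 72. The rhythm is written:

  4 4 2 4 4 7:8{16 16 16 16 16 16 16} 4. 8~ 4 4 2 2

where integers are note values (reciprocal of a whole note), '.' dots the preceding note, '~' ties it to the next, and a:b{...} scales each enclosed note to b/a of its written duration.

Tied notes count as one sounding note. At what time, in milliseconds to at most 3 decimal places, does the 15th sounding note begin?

note 15 onset = 11b = 9166.667ms

1. 0.0ms @ 0 + 833.333ms (1)
2. 833.333ms @ 1 + 833.333ms (1)
3. 1666.667ms @ 2 + 1666.667ms (2)
4. 3333.333ms @ 4 + 833.333ms (1)
5. 4166.667ms @ 5 + 833.333ms (1)
6. 5000.0ms @ 6 + 238.095ms (2/7)
7. 5238.095ms @ 44/7 + 238.095ms (2/7)
8. 5476.19ms @ 46/7 + 238.095ms (2/7)
9. 5714.286ms @ 48/7 + 238.095ms (2/7)
10. 5952.381ms @ 50/7 + 238.095ms (2/7)
11. 6190.476ms @ 52/7 + 238.095ms (2/7)
12. 6428.571ms @ 54/7 + 238.095ms (2/7)
13. 6666.667ms @ 8 + 1250.0ms (3/2)
14. 7916.667ms @ 19/2 + 1250.0ms (3/2)
15. 9166.667ms @ 11 + 833.333ms (1)
16. 10000.0ms @ 12 + 1666.667ms (2)
17. 11666.667ms @ 14 + 1666.667ms (2)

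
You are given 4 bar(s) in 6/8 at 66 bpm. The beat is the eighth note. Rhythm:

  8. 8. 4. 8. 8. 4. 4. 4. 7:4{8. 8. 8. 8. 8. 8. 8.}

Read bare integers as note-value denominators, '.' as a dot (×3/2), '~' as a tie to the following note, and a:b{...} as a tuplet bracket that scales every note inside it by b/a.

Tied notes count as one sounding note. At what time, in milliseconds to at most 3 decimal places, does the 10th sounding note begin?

1. 0.0ms @ 0 + 1363.636ms (3/2)
2. 1363.636ms @ 3/2 + 1363.636ms (3/2)
3. 2727.273ms @ 3 + 2727.273ms (3)
4. 5454.545ms @ 6 + 1363.636ms (3/2)
5. 6818.182ms @ 15/2 + 1363.636ms (3/2)
6. 8181.818ms @ 9 + 2727.273ms (3)
7. 10909.091ms @ 12 + 2727.273ms (3)
8. 13636.364ms @ 15 + 2727.273ms (3)
9. 16363.636ms @ 18 + 779.221ms (6/7)
10. 17142.857ms @ 132/7 + 779.221ms (6/7)
11. 17922.078ms @ 138/7 + 779.221ms (6/7)
12. 18701.299ms @ 144/7 + 779.221ms (6/7)
13. 19480.519ms @ 150/7 + 779.221ms (6/7)
14. 20259.74ms @ 156/7 + 779.221ms (6/7)
15. 21038.961ms @ 162/7 + 779.221ms (6/7)

note 10 onset = 132/7b = 17142.857ms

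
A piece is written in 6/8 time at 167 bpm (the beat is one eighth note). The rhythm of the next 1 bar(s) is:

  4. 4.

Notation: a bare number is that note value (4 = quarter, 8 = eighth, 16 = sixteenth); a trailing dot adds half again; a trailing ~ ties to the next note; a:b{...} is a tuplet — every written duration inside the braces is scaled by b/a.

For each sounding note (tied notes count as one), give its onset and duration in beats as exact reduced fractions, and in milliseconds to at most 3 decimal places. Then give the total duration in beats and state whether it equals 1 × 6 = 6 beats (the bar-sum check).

1) 0.0ms=0b +1077.844ms=3b
2) 1077.844ms=3b +1077.844ms=3b
Σ=6b of 6 (167bpm 6/8) — PASS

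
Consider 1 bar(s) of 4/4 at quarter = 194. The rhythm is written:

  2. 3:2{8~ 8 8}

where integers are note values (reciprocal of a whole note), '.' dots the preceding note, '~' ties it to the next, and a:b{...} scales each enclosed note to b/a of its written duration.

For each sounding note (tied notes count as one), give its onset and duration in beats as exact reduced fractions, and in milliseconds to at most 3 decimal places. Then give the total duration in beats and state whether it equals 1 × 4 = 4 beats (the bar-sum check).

1) 0.0ms=0b +927.835ms=3b
2) 927.835ms=3b +206.186ms=2/3b
3) 1134.021ms=11/3b +103.093ms=1/3b
Σ=4b of 4 (194bpm 4/4) — PASS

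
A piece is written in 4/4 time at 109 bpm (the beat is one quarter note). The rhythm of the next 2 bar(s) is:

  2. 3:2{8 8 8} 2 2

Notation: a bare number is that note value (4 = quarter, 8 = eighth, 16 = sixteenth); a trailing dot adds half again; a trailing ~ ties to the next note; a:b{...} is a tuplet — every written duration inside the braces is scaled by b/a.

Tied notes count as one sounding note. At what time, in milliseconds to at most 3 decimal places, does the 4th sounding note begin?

note 4 onset = 11/3b = 2018.349ms

1. 0.0ms @ 0 + 1651.376ms (3)
2. 1651.376ms @ 3 + 183.486ms (1/3)
3. 1834.862ms @ 10/3 + 183.486ms (1/3)
4. 2018.349ms @ 11/3 + 183.486ms (1/3)
5. 2201.835ms @ 4 + 1100.917ms (2)
6. 3302.752ms @ 6 + 1100.917ms (2)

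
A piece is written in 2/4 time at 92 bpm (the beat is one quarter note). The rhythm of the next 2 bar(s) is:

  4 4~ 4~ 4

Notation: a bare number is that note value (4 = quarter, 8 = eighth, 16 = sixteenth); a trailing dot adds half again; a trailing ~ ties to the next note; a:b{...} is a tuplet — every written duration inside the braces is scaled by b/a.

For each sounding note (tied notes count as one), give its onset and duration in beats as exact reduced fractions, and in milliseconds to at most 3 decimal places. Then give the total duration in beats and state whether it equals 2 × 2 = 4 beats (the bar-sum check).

1) 0.0ms=0b +652.174ms=1b
2) 652.174ms=1b +1956.522ms=3b
Σ=4b of 4 (92bpm 2/4) — PASS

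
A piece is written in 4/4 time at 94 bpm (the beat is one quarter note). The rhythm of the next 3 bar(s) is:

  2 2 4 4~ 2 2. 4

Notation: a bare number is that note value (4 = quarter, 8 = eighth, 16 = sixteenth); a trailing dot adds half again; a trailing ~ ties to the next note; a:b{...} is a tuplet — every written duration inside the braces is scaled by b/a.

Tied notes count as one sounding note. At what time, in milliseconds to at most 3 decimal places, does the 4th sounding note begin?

1. 0.0ms @ 0 + 1276.596ms (2)
2. 1276.596ms @ 2 + 1276.596ms (2)
3. 2553.191ms @ 4 + 638.298ms (1)
4. 3191.489ms @ 5 + 1914.894ms (3)
5. 5106.383ms @ 8 + 1914.894ms (3)
6. 7021.277ms @ 11 + 638.298ms (1)

note 4 onset = 5b = 3191.489ms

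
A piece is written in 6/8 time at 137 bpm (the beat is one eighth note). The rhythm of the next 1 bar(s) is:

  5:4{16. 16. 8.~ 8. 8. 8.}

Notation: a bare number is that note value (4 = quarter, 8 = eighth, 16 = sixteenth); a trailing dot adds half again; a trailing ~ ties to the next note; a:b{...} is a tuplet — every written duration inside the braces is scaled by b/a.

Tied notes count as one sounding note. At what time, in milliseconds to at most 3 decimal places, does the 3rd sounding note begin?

1. 0.0ms @ 0 + 262.774ms (3/5)
2. 262.774ms @ 3/5 + 262.774ms (3/5)
3. 525.547ms @ 6/5 + 1051.095ms (12/5)
4. 1576.642ms @ 18/5 + 525.547ms (6/5)
5. 2102.19ms @ 24/5 + 525.547ms (6/5)

note 3 onset = 6/5b = 525.547ms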